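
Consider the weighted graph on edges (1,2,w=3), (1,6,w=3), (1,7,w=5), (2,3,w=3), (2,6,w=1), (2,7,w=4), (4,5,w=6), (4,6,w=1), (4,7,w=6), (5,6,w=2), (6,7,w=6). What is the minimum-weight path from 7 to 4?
6 (path: 7 -> 4; weights 6 = 6)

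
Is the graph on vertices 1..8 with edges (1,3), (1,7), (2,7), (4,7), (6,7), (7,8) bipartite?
Yes. Partition: {1, 2, 4, 5, 6, 8}, {3, 7}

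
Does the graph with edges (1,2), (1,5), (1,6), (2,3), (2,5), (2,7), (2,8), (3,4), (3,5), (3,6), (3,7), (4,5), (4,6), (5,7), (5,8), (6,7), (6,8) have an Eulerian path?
No (6 vertices have odd degree: {1, 2, 3, 4, 6, 8}; Eulerian path requires 0 or 2)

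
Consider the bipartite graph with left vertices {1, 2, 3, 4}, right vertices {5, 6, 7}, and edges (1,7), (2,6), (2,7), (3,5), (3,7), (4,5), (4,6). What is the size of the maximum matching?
3 (matching: (1,7), (2,6), (3,5); upper bound min(|L|,|R|) = min(4,3) = 3)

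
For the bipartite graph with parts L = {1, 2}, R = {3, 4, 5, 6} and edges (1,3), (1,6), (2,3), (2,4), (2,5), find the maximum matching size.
2 (matching: (1,6), (2,5); upper bound min(|L|,|R|) = min(2,4) = 2)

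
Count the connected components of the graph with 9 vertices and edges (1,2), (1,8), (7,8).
6 (components: {1, 2, 7, 8}, {3}, {4}, {5}, {6}, {9})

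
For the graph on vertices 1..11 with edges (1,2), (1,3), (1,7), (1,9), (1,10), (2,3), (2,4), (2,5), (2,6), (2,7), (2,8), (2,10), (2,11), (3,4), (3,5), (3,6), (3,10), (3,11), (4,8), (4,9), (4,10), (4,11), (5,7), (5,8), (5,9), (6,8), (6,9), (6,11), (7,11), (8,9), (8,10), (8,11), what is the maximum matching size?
5 (matching: (1,9), (2,7), (3,6), (4,10), (8,11); upper bound floor(n/2) = floor(11/2) = 5)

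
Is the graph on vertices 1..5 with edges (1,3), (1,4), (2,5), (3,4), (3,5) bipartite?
No (odd cycle of length 3: 4 -> 1 -> 3 -> 4)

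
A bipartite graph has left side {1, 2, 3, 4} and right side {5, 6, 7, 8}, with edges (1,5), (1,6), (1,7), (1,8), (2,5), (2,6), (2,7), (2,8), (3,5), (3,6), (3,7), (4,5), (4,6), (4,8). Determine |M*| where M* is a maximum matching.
4 (matching: (1,8), (2,7), (3,6), (4,5); upper bound min(|L|,|R|) = min(4,4) = 4)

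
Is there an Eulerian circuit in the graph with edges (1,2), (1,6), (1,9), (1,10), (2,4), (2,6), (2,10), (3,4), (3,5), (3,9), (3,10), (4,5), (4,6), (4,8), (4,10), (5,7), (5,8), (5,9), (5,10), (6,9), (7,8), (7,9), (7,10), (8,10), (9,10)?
Yes (the graph is connected and all 10 vertices have even degree)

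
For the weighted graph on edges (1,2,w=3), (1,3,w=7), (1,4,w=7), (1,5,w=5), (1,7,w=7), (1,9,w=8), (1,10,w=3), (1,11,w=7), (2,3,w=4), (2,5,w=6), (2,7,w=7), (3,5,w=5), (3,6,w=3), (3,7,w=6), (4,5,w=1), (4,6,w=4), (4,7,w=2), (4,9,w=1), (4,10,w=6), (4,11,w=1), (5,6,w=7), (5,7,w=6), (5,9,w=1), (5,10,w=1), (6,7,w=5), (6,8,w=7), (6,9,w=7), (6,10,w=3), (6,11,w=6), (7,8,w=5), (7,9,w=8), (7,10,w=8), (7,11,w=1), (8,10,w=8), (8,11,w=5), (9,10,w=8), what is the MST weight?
22 (MST edges: (1,2,w=3), (1,10,w=3), (3,6,w=3), (4,5,w=1), (4,9,w=1), (4,11,w=1), (5,10,w=1), (6,10,w=3), (7,8,w=5), (7,11,w=1); sum of weights 3 + 3 + 3 + 1 + 1 + 1 + 1 + 3 + 5 + 1 = 22)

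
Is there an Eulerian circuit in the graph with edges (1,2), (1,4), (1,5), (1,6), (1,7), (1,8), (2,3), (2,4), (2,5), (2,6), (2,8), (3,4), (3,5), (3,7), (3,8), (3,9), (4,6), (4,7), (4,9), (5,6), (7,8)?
Yes (the graph is connected and all 9 vertices have even degree)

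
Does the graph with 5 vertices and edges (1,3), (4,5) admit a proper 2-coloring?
Yes. Partition: {1, 2, 4}, {3, 5}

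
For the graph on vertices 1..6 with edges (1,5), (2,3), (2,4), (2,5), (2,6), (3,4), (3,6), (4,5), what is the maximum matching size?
3 (matching: (1,5), (2,4), (3,6); upper bound floor(n/2) = floor(6/2) = 3)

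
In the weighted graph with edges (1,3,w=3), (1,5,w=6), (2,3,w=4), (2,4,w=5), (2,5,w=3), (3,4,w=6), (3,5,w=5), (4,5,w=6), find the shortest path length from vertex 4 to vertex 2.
5 (path: 4 -> 2; weights 5 = 5)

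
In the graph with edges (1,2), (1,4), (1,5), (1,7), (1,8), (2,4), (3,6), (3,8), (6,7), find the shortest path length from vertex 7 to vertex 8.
2 (path: 7 -> 1 -> 8, 2 edges)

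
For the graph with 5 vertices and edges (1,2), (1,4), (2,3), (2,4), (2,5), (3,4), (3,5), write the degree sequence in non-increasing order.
[4, 3, 3, 2, 2] (degrees: deg(1)=2, deg(2)=4, deg(3)=3, deg(4)=3, deg(5)=2)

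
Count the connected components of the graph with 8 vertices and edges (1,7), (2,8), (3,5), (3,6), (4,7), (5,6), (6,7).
2 (components: {1, 3, 4, 5, 6, 7}, {2, 8})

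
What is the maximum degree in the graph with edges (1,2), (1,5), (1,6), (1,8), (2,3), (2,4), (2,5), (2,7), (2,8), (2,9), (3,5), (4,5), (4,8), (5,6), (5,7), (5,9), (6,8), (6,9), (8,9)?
7 (attained at vertices 2, 5)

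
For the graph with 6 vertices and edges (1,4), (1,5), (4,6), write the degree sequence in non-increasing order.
[2, 2, 1, 1, 0, 0] (degrees: deg(1)=2, deg(2)=0, deg(3)=0, deg(4)=2, deg(5)=1, deg(6)=1)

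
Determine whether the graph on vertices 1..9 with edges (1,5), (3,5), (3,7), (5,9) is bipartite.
Yes. Partition: {1, 2, 3, 4, 6, 8, 9}, {5, 7}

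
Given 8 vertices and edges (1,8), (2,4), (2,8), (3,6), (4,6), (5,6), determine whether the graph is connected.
No, it has 2 components: {1, 2, 3, 4, 5, 6, 8}, {7}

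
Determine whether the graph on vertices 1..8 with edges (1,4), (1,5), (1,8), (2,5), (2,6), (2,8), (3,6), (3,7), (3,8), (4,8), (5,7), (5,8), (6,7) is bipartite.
No (odd cycle of length 3: 8 -> 1 -> 4 -> 8)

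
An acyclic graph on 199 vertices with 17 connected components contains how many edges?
182 (Each of the 17 component trees on V_i vertices has V_i - 1 edges; summing gives V - C = 199 - 17 = 182)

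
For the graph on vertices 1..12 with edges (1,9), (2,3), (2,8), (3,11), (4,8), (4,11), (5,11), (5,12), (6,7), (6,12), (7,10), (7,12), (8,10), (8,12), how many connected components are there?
2 (components: {1, 9}, {2, 3, 4, 5, 6, 7, 8, 10, 11, 12})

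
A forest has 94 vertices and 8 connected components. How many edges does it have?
86 (Each of the 8 component trees on V_i vertices has V_i - 1 edges; summing gives V - C = 94 - 8 = 86)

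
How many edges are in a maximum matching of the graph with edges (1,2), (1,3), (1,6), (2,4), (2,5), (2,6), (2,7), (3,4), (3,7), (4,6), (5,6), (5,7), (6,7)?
3 (matching: (1,6), (2,5), (3,7); upper bound floor(n/2) = floor(7/2) = 3)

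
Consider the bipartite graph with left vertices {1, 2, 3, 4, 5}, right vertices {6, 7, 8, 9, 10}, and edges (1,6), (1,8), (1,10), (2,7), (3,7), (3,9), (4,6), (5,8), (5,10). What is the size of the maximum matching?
5 (matching: (1,10), (2,7), (3,9), (4,6), (5,8); upper bound min(|L|,|R|) = min(5,5) = 5)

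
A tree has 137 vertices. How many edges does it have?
136 (A tree on V vertices has V - 1 edges, so 137 - 1 = 136)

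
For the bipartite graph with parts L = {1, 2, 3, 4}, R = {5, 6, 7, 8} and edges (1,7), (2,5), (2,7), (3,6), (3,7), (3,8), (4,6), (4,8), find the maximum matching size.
4 (matching: (1,7), (2,5), (3,8), (4,6); upper bound min(|L|,|R|) = min(4,4) = 4)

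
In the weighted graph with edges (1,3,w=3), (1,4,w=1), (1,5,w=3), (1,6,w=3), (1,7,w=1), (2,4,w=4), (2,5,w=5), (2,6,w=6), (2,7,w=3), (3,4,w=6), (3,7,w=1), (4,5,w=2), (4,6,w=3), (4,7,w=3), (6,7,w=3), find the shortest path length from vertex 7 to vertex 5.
4 (path: 7 -> 1 -> 5; weights 1 + 3 = 4)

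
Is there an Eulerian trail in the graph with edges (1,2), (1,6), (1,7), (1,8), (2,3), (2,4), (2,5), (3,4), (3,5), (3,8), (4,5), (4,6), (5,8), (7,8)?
Yes — and in fact it has an Eulerian circuit (the graph is connected and all 8 vertices have even degree)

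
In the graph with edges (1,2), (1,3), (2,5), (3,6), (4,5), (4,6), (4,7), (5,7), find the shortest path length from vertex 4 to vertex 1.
3 (path: 4 -> 5 -> 2 -> 1, 3 edges)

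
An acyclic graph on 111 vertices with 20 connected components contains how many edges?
91 (Each of the 20 component trees on V_i vertices has V_i - 1 edges; summing gives V - C = 111 - 20 = 91)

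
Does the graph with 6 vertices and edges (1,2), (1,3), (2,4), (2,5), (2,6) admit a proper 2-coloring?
Yes. Partition: {1, 4, 5, 6}, {2, 3}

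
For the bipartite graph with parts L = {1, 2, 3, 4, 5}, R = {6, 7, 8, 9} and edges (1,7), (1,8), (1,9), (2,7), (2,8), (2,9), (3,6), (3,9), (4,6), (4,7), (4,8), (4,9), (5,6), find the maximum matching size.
4 (matching: (1,9), (2,8), (3,6), (4,7); upper bound min(|L|,|R|) = min(5,4) = 4)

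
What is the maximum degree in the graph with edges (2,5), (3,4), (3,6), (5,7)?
2 (attained at vertices 3, 5)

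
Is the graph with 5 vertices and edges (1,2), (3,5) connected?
No, it has 3 components: {1, 2}, {3, 5}, {4}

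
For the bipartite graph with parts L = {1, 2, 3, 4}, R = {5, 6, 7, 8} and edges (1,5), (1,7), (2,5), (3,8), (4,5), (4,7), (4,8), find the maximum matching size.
3 (matching: (1,7), (2,5), (3,8); upper bound min(|L|,|R|) = min(4,4) = 4)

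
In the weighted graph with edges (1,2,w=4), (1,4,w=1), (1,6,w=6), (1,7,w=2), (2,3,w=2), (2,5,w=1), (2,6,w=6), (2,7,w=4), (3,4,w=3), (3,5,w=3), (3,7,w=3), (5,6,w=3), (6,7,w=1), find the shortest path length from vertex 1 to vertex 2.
4 (path: 1 -> 2; weights 4 = 4)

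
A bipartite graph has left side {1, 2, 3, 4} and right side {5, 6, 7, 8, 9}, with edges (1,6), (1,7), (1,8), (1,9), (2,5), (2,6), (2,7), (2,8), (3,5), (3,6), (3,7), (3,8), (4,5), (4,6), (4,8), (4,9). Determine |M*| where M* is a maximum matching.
4 (matching: (1,9), (2,8), (3,7), (4,6); upper bound min(|L|,|R|) = min(4,5) = 4)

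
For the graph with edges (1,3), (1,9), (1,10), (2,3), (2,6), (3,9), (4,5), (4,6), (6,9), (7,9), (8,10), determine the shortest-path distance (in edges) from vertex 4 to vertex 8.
5 (path: 4 -> 6 -> 9 -> 1 -> 10 -> 8, 5 edges)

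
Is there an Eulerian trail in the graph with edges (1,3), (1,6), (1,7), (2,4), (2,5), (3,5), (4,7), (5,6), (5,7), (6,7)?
Yes (the graph is connected and exactly 2 vertices have odd degree: {1, 6}; any Eulerian path must start and end at those)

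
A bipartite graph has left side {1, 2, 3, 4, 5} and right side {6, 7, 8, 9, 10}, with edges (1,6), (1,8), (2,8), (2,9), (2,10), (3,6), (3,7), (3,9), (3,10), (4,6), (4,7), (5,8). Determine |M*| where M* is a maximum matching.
5 (matching: (1,6), (2,10), (3,9), (4,7), (5,8); upper bound min(|L|,|R|) = min(5,5) = 5)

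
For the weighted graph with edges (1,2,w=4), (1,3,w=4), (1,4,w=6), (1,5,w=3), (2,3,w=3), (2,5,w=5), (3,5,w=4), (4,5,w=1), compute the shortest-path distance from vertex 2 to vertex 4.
6 (path: 2 -> 5 -> 4; weights 5 + 1 = 6)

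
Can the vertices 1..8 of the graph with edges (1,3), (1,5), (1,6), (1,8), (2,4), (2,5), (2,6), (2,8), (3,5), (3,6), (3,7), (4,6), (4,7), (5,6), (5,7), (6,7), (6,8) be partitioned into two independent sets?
No (odd cycle of length 3: 3 -> 1 -> 5 -> 3)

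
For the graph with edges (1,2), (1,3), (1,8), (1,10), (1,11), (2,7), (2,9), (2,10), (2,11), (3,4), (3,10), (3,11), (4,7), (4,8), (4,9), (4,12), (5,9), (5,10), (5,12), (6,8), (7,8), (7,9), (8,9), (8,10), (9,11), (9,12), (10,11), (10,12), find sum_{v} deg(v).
56 (handshake: sum of degrees = 2|E| = 2 x 28 = 56)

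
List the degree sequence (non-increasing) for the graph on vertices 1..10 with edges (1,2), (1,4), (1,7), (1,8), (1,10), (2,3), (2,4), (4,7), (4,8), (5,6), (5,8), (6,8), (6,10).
[5, 4, 4, 3, 3, 2, 2, 2, 1, 0] (degrees: deg(1)=5, deg(2)=3, deg(3)=1, deg(4)=4, deg(5)=2, deg(6)=3, deg(7)=2, deg(8)=4, deg(9)=0, deg(10)=2)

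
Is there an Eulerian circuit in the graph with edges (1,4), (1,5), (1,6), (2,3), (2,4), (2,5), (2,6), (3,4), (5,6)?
No (4 vertices have odd degree: {1, 4, 5, 6}; Eulerian circuit requires 0)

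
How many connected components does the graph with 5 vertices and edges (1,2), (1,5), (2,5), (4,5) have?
2 (components: {1, 2, 4, 5}, {3})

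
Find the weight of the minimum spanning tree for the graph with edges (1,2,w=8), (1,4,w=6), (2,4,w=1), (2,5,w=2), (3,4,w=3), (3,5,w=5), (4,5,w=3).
12 (MST edges: (1,4,w=6), (2,4,w=1), (2,5,w=2), (3,4,w=3); sum of weights 6 + 1 + 2 + 3 = 12)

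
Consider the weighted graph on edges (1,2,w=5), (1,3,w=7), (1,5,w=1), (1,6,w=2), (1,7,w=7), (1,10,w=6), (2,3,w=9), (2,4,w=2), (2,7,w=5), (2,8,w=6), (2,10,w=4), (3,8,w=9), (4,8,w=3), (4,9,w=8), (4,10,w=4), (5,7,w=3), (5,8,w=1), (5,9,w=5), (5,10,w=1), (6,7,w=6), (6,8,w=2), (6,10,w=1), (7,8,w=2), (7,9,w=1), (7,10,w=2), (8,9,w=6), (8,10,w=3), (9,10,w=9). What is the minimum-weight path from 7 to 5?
3 (path: 7 -> 5; weights 3 = 3)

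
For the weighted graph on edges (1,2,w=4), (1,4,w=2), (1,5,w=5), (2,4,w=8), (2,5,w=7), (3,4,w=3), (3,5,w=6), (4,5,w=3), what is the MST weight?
12 (MST edges: (1,2,w=4), (1,4,w=2), (3,4,w=3), (4,5,w=3); sum of weights 4 + 2 + 3 + 3 = 12)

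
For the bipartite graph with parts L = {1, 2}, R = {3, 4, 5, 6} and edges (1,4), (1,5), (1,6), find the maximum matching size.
1 (matching: (1,6); upper bound min(|L|,|R|) = min(2,4) = 2)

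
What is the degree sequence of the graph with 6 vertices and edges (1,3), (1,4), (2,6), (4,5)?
[2, 2, 1, 1, 1, 1] (degrees: deg(1)=2, deg(2)=1, deg(3)=1, deg(4)=2, deg(5)=1, deg(6)=1)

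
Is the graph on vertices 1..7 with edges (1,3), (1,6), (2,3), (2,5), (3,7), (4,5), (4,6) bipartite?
Yes. Partition: {1, 2, 4, 7}, {3, 5, 6}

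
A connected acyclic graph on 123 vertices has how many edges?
122 (A tree on V vertices has V - 1 edges, so 123 - 1 = 122)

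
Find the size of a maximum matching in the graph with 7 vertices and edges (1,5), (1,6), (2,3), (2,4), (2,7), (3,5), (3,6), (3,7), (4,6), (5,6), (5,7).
3 (matching: (1,5), (3,7), (4,6); upper bound floor(n/2) = floor(7/2) = 3)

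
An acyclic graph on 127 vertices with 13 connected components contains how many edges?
114 (Each of the 13 component trees on V_i vertices has V_i - 1 edges; summing gives V - C = 127 - 13 = 114)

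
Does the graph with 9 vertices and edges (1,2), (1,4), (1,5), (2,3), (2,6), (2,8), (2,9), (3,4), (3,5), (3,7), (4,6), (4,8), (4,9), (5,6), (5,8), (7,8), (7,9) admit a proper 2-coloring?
Yes. Partition: {1, 3, 6, 8, 9}, {2, 4, 5, 7}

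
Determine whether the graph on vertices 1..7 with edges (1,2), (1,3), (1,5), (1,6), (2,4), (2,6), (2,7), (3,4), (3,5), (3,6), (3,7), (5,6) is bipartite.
No (odd cycle of length 3: 3 -> 1 -> 5 -> 3)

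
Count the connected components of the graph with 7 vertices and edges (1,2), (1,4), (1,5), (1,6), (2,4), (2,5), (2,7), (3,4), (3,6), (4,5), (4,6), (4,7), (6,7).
1 (components: {1, 2, 3, 4, 5, 6, 7})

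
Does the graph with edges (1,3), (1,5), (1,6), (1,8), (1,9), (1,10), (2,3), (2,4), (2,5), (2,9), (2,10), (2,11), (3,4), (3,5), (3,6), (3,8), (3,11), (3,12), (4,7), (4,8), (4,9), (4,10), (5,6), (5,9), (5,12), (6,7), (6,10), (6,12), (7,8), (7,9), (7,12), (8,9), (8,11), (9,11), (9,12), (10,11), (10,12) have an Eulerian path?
Yes (the graph is connected and exactly 2 vertices have odd degree: {7, 11}; any Eulerian path must start and end at those)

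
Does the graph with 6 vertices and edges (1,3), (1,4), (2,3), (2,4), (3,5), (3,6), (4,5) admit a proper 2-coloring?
Yes. Partition: {1, 2, 5, 6}, {3, 4}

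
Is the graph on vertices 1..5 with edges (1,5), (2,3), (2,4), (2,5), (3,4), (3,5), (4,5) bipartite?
No (odd cycle of length 3: 3 -> 5 -> 2 -> 3)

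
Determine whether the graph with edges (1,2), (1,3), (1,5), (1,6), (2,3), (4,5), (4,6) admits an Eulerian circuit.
Yes (the graph is connected and all 6 vertices have even degree)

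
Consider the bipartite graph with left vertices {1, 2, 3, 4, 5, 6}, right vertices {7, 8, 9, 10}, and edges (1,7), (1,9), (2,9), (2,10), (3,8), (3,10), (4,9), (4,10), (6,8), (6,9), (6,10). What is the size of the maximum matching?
4 (matching: (1,7), (2,10), (3,8), (4,9); upper bound min(|L|,|R|) = min(6,4) = 4)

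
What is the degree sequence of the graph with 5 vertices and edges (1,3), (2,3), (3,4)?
[3, 1, 1, 1, 0] (degrees: deg(1)=1, deg(2)=1, deg(3)=3, deg(4)=1, deg(5)=0)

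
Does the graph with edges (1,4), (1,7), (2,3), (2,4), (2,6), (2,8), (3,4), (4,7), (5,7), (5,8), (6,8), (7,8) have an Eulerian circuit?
Yes (the graph is connected and all 8 vertices have even degree)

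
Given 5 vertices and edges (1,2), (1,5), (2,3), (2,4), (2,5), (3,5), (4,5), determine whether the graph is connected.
Yes (BFS from 1 visits [1, 2, 5, 3, 4] — all 5 vertices reached)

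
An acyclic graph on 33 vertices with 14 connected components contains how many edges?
19 (Each of the 14 component trees on V_i vertices has V_i - 1 edges; summing gives V - C = 33 - 14 = 19)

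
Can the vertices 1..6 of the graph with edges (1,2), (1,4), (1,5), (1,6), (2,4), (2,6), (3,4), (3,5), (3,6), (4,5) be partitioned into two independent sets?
No (odd cycle of length 3: 4 -> 1 -> 5 -> 4)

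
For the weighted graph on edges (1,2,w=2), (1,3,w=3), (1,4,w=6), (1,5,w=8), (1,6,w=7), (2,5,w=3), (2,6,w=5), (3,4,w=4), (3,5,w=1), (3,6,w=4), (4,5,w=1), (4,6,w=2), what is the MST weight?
9 (MST edges: (1,2,w=2), (1,3,w=3), (3,5,w=1), (4,5,w=1), (4,6,w=2); sum of weights 2 + 3 + 1 + 1 + 2 = 9)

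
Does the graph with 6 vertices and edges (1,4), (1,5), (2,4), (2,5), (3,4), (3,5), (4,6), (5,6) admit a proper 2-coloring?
Yes. Partition: {1, 2, 3, 6}, {4, 5}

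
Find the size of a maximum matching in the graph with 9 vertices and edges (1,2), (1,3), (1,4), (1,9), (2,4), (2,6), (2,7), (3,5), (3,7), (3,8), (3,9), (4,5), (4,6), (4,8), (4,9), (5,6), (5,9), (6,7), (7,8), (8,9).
4 (matching: (1,9), (2,4), (5,6), (7,8); upper bound floor(n/2) = floor(9/2) = 4)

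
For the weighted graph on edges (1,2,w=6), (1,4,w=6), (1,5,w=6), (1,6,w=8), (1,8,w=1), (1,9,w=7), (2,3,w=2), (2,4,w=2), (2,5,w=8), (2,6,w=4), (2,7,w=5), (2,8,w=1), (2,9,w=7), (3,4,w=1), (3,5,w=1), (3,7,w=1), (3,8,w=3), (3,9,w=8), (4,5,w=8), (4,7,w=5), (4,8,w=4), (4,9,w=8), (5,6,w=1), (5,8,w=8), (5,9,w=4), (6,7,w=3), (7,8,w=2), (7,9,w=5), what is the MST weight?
12 (MST edges: (1,8,w=1), (2,3,w=2), (2,8,w=1), (3,4,w=1), (3,5,w=1), (3,7,w=1), (5,6,w=1), (5,9,w=4); sum of weights 1 + 2 + 1 + 1 + 1 + 1 + 1 + 4 = 12)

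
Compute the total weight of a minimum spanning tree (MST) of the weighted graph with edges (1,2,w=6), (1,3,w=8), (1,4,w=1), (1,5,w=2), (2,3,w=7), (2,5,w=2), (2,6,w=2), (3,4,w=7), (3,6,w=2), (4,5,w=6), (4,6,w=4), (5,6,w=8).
9 (MST edges: (1,4,w=1), (1,5,w=2), (2,5,w=2), (2,6,w=2), (3,6,w=2); sum of weights 1 + 2 + 2 + 2 + 2 = 9)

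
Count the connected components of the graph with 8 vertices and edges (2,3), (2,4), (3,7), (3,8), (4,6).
3 (components: {1}, {2, 3, 4, 6, 7, 8}, {5})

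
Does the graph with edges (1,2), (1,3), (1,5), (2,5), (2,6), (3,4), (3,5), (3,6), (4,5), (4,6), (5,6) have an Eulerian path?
No (4 vertices have odd degree: {1, 2, 4, 5}; Eulerian path requires 0 or 2)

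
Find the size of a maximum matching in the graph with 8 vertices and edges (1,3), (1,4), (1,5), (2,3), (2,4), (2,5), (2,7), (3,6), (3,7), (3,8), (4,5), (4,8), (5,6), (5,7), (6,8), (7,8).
4 (matching: (1,4), (2,7), (3,8), (5,6); upper bound floor(n/2) = floor(8/2) = 4)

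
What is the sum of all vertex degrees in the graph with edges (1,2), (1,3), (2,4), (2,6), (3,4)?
10 (handshake: sum of degrees = 2|E| = 2 x 5 = 10)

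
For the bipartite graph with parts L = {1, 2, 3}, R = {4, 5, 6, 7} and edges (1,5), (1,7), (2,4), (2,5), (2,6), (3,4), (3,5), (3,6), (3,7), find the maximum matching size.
3 (matching: (1,7), (2,6), (3,5); upper bound min(|L|,|R|) = min(3,4) = 3)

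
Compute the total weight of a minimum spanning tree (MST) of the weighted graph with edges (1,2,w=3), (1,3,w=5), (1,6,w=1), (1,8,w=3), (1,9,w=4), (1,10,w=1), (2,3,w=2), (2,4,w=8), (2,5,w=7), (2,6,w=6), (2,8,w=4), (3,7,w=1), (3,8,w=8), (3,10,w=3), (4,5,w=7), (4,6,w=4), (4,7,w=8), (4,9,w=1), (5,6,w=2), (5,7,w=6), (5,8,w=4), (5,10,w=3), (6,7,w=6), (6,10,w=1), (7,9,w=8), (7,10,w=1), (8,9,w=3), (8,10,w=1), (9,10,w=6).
13 (MST edges: (1,6,w=1), (1,10,w=1), (2,3,w=2), (3,7,w=1), (4,9,w=1), (5,6,w=2), (7,10,w=1), (8,9,w=3), (8,10,w=1); sum of weights 1 + 1 + 2 + 1 + 1 + 2 + 1 + 3 + 1 = 13)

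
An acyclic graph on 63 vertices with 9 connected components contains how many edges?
54 (Each of the 9 component trees on V_i vertices has V_i - 1 edges; summing gives V - C = 63 - 9 = 54)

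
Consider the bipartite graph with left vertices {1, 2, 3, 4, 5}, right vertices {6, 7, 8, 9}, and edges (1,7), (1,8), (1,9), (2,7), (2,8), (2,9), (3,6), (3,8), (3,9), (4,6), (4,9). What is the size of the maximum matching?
4 (matching: (1,9), (2,7), (3,8), (4,6); upper bound min(|L|,|R|) = min(5,4) = 4)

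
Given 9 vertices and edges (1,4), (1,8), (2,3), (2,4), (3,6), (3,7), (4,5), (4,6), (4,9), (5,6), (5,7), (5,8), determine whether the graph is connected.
Yes (BFS from 1 visits [1, 4, 8, 2, 5, 6, 9, 3, 7] — all 9 vertices reached)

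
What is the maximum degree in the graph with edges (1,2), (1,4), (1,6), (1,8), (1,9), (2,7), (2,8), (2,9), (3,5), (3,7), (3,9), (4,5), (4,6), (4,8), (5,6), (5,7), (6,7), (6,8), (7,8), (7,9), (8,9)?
6 (attained at vertices 7, 8)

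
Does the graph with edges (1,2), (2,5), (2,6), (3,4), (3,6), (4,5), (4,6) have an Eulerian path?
No (4 vertices have odd degree: {1, 2, 4, 6}; Eulerian path requires 0 or 2)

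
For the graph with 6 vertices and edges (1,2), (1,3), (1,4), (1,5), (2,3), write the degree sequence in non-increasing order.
[4, 2, 2, 1, 1, 0] (degrees: deg(1)=4, deg(2)=2, deg(3)=2, deg(4)=1, deg(5)=1, deg(6)=0)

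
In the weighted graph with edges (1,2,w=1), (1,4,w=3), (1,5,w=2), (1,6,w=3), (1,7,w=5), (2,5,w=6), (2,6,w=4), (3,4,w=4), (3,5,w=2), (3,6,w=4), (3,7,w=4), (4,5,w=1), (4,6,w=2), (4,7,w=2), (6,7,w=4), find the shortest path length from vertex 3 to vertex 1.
4 (path: 3 -> 5 -> 1; weights 2 + 2 = 4)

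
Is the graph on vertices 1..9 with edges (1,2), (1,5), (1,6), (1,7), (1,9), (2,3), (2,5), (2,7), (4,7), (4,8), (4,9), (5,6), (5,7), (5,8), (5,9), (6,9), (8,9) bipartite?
No (odd cycle of length 3: 5 -> 1 -> 2 -> 5)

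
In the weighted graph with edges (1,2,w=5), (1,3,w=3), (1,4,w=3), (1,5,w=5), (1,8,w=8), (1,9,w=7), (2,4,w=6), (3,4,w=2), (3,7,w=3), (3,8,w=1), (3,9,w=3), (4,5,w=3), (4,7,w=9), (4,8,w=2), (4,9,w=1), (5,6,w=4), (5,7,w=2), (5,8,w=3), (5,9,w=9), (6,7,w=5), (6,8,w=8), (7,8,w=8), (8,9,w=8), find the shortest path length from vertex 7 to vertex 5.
2 (path: 7 -> 5; weights 2 = 2)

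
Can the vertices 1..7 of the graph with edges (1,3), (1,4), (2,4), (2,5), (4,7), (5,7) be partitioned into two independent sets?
Yes. Partition: {1, 2, 6, 7}, {3, 4, 5}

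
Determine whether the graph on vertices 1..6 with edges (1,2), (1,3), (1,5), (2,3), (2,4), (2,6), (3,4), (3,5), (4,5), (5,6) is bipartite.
No (odd cycle of length 3: 3 -> 1 -> 2 -> 3)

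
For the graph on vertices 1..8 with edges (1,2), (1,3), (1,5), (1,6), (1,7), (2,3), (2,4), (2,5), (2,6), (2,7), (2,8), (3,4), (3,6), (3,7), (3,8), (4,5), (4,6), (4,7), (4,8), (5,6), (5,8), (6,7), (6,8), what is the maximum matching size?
4 (matching: (1,7), (2,8), (3,6), (4,5); upper bound floor(n/2) = floor(8/2) = 4)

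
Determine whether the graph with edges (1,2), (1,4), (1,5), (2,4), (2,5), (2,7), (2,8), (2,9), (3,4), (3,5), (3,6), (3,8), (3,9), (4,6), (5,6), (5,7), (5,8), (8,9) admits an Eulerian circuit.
No (4 vertices have odd degree: {1, 3, 6, 9}; Eulerian circuit requires 0)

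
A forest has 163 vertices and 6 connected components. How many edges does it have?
157 (Each of the 6 component trees on V_i vertices has V_i - 1 edges; summing gives V - C = 163 - 6 = 157)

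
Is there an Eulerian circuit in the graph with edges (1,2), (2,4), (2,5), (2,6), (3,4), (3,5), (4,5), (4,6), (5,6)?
No (2 vertices have odd degree: {1, 6}; Eulerian circuit requires 0)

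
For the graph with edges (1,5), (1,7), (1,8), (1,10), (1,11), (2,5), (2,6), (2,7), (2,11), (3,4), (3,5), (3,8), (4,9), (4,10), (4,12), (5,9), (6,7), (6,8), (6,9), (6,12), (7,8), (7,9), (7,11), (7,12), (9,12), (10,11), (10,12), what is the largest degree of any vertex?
7 (attained at vertex 7)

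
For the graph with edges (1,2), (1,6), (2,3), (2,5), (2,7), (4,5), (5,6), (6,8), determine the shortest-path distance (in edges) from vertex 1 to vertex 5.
2 (path: 1 -> 2 -> 5, 2 edges)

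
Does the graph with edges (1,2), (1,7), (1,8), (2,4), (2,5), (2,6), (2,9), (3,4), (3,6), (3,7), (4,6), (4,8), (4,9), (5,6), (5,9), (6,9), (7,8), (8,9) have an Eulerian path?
No (8 vertices have odd degree: {1, 2, 3, 4, 5, 6, 7, 9}; Eulerian path requires 0 or 2)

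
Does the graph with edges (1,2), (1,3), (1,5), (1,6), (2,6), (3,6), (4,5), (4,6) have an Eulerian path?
Yes — and in fact it has an Eulerian circuit (the graph is connected and all 6 vertices have even degree)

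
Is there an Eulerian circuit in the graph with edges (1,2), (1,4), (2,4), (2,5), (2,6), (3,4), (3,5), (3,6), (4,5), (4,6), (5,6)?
No (2 vertices have odd degree: {3, 4}; Eulerian circuit requires 0)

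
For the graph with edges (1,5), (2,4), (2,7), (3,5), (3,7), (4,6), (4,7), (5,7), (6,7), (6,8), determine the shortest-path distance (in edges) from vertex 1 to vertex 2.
3 (path: 1 -> 5 -> 7 -> 2, 3 edges)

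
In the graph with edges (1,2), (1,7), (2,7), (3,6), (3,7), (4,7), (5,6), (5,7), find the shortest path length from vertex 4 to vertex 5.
2 (path: 4 -> 7 -> 5, 2 edges)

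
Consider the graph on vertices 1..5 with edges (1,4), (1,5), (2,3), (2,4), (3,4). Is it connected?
Yes (BFS from 1 visits [1, 4, 5, 2, 3] — all 5 vertices reached)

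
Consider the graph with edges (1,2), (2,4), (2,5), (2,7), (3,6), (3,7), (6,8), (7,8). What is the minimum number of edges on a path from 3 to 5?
3 (path: 3 -> 7 -> 2 -> 5, 3 edges)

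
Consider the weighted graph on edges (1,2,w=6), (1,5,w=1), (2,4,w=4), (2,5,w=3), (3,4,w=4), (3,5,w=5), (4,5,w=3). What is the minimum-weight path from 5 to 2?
3 (path: 5 -> 2; weights 3 = 3)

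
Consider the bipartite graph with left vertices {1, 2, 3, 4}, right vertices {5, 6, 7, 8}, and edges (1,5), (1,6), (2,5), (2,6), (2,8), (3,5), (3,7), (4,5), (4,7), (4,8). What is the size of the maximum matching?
4 (matching: (1,6), (2,8), (3,7), (4,5); upper bound min(|L|,|R|) = min(4,4) = 4)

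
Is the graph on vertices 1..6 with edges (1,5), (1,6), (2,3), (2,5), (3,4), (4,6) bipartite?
Yes. Partition: {1, 2, 4}, {3, 5, 6}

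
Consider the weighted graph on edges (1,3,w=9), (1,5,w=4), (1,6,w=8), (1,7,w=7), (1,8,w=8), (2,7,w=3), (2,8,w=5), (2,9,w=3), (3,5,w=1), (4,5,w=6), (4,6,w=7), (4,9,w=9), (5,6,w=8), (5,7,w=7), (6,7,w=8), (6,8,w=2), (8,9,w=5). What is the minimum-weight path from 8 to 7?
8 (path: 8 -> 2 -> 7; weights 5 + 3 = 8)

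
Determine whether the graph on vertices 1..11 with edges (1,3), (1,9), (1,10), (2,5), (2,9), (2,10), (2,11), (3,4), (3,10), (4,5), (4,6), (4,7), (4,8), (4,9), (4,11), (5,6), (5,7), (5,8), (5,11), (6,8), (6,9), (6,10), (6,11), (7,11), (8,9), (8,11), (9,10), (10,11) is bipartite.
No (odd cycle of length 3: 9 -> 1 -> 10 -> 9)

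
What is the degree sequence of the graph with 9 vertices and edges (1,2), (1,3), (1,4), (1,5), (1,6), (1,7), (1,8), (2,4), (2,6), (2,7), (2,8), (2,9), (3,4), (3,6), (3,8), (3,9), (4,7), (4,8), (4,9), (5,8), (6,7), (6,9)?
[7, 6, 6, 5, 5, 5, 4, 4, 2] (degrees: deg(1)=7, deg(2)=6, deg(3)=5, deg(4)=6, deg(5)=2, deg(6)=5, deg(7)=4, deg(8)=5, deg(9)=4)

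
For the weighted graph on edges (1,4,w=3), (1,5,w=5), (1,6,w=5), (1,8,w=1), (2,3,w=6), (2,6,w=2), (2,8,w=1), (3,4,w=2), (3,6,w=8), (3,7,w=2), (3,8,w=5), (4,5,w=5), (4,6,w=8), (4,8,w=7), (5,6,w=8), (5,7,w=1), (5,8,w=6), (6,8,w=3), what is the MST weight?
12 (MST edges: (1,4,w=3), (1,8,w=1), (2,6,w=2), (2,8,w=1), (3,4,w=2), (3,7,w=2), (5,7,w=1); sum of weights 3 + 1 + 2 + 1 + 2 + 2 + 1 = 12)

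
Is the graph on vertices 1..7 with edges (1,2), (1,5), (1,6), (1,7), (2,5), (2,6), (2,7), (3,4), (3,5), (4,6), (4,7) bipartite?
No (odd cycle of length 3: 5 -> 1 -> 2 -> 5)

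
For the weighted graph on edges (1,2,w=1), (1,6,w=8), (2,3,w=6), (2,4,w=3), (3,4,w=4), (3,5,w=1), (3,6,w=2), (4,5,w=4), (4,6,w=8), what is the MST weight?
11 (MST edges: (1,2,w=1), (2,4,w=3), (3,4,w=4), (3,5,w=1), (3,6,w=2); sum of weights 1 + 3 + 4 + 1 + 2 = 11)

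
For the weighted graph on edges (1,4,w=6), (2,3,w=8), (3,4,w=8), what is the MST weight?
22 (MST edges: (1,4,w=6), (2,3,w=8), (3,4,w=8); sum of weights 6 + 8 + 8 = 22)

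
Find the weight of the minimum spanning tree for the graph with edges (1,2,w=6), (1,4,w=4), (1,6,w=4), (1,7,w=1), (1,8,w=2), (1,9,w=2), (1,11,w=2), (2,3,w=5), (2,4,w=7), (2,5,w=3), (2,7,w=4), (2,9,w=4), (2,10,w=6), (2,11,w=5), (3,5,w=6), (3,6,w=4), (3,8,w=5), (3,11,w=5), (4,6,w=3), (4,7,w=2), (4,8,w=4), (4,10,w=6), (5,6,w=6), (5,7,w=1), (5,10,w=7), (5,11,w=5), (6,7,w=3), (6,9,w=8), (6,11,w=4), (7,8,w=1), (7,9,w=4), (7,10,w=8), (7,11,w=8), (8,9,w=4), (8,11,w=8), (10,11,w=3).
22 (MST edges: (1,7,w=1), (1,9,w=2), (1,11,w=2), (2,5,w=3), (3,6,w=4), (4,6,w=3), (4,7,w=2), (5,7,w=1), (7,8,w=1), (10,11,w=3); sum of weights 1 + 2 + 2 + 3 + 4 + 3 + 2 + 1 + 1 + 3 = 22)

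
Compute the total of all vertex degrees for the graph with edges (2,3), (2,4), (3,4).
6 (handshake: sum of degrees = 2|E| = 2 x 3 = 6)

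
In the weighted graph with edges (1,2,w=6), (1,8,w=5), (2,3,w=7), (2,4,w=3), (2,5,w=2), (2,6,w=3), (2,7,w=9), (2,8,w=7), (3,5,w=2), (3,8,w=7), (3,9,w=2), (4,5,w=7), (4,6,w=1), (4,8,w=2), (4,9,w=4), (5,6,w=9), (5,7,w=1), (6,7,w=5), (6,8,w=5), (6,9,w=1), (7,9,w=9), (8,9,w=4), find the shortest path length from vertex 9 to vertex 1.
9 (path: 9 -> 8 -> 1; weights 4 + 5 = 9)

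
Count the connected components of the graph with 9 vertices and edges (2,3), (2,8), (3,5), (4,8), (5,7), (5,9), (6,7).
2 (components: {1}, {2, 3, 4, 5, 6, 7, 8, 9})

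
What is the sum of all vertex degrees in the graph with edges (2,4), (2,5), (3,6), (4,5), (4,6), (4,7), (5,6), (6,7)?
16 (handshake: sum of degrees = 2|E| = 2 x 8 = 16)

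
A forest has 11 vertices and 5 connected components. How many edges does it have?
6 (Each of the 5 component trees on V_i vertices has V_i - 1 edges; summing gives V - C = 11 - 5 = 6)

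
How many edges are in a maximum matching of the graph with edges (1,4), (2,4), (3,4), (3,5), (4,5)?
2 (matching: (1,4), (3,5); upper bound floor(n/2) = floor(5/2) = 2)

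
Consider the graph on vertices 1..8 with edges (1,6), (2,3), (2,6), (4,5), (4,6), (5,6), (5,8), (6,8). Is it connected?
No, it has 2 components: {1, 2, 3, 4, 5, 6, 8}, {7}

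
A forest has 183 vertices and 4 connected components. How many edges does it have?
179 (Each of the 4 component trees on V_i vertices has V_i - 1 edges; summing gives V - C = 183 - 4 = 179)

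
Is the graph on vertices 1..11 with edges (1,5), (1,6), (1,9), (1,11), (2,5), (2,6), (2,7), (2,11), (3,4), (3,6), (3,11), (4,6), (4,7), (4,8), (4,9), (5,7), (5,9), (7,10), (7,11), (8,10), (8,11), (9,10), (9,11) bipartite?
No (odd cycle of length 3: 11 -> 1 -> 9 -> 11)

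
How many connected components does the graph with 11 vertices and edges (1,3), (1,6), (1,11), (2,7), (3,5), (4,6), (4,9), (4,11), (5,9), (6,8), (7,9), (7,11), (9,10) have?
1 (components: {1, 2, 3, 4, 5, 6, 7, 8, 9, 10, 11})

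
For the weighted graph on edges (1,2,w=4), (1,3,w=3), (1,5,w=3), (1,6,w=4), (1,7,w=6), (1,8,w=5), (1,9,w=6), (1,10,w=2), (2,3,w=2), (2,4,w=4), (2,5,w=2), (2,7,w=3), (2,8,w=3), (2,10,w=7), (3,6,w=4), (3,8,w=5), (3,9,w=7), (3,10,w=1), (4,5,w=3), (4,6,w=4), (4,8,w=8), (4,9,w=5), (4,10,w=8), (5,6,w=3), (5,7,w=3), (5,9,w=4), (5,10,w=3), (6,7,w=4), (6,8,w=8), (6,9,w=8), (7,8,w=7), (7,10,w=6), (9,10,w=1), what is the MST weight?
20 (MST edges: (1,10,w=2), (2,3,w=2), (2,5,w=2), (2,7,w=3), (2,8,w=3), (3,10,w=1), (4,5,w=3), (5,6,w=3), (9,10,w=1); sum of weights 2 + 2 + 2 + 3 + 3 + 1 + 3 + 3 + 1 = 20)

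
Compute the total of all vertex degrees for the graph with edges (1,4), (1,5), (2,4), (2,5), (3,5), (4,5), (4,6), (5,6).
16 (handshake: sum of degrees = 2|E| = 2 x 8 = 16)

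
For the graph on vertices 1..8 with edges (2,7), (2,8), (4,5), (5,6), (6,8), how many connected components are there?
3 (components: {1}, {2, 4, 5, 6, 7, 8}, {3})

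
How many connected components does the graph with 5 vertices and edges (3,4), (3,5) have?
3 (components: {1}, {2}, {3, 4, 5})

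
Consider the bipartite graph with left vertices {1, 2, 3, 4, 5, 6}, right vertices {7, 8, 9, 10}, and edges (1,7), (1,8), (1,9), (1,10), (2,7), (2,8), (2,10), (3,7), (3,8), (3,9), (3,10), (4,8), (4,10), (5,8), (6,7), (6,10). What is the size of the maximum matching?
4 (matching: (1,10), (2,8), (3,9), (6,7); upper bound min(|L|,|R|) = min(6,4) = 4)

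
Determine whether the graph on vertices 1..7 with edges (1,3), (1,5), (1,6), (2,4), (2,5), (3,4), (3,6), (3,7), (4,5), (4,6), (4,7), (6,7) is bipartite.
No (odd cycle of length 3: 3 -> 1 -> 6 -> 3)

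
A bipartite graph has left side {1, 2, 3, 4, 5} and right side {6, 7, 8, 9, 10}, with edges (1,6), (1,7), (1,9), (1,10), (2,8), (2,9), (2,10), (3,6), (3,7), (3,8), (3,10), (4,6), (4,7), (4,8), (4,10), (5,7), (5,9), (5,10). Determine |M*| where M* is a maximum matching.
5 (matching: (1,10), (2,9), (3,8), (4,6), (5,7); upper bound min(|L|,|R|) = min(5,5) = 5)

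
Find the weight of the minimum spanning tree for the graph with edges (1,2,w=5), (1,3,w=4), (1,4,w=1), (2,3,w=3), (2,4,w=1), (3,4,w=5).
5 (MST edges: (1,4,w=1), (2,3,w=3), (2,4,w=1); sum of weights 1 + 3 + 1 = 5)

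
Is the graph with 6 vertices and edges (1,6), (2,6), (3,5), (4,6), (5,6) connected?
Yes (BFS from 1 visits [1, 6, 2, 4, 5, 3] — all 6 vertices reached)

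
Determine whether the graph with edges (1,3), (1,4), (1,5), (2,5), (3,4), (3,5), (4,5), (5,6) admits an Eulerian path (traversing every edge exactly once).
No (6 vertices have odd degree: {1, 2, 3, 4, 5, 6}; Eulerian path requires 0 or 2)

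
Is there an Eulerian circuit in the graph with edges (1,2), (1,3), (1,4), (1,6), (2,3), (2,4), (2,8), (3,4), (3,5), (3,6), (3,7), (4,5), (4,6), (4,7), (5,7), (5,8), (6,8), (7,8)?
Yes (the graph is connected and all 8 vertices have even degree)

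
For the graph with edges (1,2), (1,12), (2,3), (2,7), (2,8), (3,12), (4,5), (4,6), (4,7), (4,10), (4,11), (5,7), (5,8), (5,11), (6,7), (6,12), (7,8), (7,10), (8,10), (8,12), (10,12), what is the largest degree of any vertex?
6 (attained at vertex 7)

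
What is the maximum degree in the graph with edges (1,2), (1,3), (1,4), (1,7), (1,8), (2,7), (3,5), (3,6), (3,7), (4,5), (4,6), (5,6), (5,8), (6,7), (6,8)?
5 (attained at vertices 1, 6)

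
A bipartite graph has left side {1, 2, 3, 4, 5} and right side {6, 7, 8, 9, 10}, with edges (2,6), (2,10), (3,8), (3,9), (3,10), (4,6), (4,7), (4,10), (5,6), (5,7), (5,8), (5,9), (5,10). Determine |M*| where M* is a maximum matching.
4 (matching: (2,10), (3,9), (4,7), (5,8); upper bound min(|L|,|R|) = min(5,5) = 5)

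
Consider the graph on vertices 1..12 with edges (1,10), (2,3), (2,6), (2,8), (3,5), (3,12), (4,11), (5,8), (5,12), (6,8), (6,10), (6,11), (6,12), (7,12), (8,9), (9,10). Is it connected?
Yes (BFS from 1 visits [1, 10, 6, 9, 2, 8, 11, 12, 3, 5, 4, 7] — all 12 vertices reached)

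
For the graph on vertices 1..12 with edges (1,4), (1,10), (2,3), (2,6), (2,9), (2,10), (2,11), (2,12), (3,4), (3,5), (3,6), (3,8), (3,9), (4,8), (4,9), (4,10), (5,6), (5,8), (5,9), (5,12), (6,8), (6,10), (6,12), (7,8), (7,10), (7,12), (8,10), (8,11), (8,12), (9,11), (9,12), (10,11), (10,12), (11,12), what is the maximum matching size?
6 (matching: (1,4), (2,11), (3,8), (5,9), (6,10), (7,12); upper bound floor(n/2) = floor(12/2) = 6)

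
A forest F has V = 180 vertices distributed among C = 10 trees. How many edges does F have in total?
170 (Each of the 10 component trees on V_i vertices has V_i - 1 edges; summing gives V - C = 180 - 10 = 170)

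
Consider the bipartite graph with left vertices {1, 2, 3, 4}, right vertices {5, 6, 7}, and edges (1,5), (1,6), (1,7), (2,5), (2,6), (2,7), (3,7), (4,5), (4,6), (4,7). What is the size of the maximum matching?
3 (matching: (1,7), (2,6), (4,5); upper bound min(|L|,|R|) = min(4,3) = 3)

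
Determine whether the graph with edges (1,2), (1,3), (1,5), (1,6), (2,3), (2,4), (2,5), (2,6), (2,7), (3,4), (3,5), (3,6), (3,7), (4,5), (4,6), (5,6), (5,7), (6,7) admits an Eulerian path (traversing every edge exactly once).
Yes — and in fact it has an Eulerian circuit (the graph is connected and all 7 vertices have even degree)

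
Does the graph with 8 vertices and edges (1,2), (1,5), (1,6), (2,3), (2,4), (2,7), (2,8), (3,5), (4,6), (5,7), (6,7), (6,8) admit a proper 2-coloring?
Yes. Partition: {1, 3, 4, 7, 8}, {2, 5, 6}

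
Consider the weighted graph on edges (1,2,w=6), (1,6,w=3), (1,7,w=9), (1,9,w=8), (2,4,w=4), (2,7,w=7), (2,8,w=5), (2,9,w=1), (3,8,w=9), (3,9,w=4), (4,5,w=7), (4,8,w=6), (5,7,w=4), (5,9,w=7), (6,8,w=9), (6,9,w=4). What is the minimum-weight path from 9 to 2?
1 (path: 9 -> 2; weights 1 = 1)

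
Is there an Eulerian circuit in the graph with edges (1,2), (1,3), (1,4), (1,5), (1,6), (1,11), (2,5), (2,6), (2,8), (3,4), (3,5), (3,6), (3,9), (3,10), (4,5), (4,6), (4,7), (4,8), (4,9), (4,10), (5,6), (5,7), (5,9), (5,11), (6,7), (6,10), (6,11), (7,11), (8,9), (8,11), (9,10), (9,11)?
Yes (the graph is connected and all 11 vertices have even degree)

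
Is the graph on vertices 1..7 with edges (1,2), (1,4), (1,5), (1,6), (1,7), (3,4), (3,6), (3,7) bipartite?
Yes. Partition: {1, 3}, {2, 4, 5, 6, 7}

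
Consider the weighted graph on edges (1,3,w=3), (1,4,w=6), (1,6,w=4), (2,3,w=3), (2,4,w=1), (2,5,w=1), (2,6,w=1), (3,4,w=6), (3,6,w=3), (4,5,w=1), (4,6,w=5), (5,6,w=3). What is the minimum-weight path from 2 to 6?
1 (path: 2 -> 6; weights 1 = 1)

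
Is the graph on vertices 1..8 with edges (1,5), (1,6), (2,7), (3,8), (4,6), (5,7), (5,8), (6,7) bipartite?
Yes. Partition: {1, 4, 7, 8}, {2, 3, 5, 6}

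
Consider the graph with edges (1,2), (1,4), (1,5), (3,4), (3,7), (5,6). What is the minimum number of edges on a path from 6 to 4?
3 (path: 6 -> 5 -> 1 -> 4, 3 edges)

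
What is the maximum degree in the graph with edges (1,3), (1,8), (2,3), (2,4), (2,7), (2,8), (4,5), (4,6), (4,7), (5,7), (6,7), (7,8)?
5 (attained at vertex 7)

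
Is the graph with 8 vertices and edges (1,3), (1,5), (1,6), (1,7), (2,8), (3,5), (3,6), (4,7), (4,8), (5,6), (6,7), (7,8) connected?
Yes (BFS from 1 visits [1, 3, 5, 6, 7, 4, 8, 2] — all 8 vertices reached)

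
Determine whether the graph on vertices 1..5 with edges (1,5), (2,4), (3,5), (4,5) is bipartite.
Yes. Partition: {1, 3, 4}, {2, 5}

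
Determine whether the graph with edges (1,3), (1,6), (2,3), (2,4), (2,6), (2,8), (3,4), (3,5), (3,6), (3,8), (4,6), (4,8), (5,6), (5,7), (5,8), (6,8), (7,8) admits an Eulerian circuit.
Yes (the graph is connected and all 8 vertices have even degree)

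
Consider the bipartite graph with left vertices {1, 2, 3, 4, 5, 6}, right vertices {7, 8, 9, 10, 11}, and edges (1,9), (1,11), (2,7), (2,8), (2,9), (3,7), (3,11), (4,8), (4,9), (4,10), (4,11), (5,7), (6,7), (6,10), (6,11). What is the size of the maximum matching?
5 (matching: (1,11), (2,9), (3,7), (4,8), (6,10); upper bound min(|L|,|R|) = min(6,5) = 5)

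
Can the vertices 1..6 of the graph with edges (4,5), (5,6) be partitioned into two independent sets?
Yes. Partition: {1, 2, 3, 4, 6}, {5}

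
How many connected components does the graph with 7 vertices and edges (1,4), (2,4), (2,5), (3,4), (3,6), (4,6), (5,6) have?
2 (components: {1, 2, 3, 4, 5, 6}, {7})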